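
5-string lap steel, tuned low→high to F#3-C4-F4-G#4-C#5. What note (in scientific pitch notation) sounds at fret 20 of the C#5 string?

The open C#5 string plus 20 semitones: C#–D–D#–E–…–G–G#–A.
The walk passes from B into C once, so the octave number goes from 5 to 6.

A6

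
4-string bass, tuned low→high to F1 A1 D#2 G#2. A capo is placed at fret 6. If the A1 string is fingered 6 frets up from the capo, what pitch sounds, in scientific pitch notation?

The capo raises the open A1 by 6 semitones to D#2; fretting 6 more gives A1 + 6 + 6 = A1 + 12 semitones = A2.

A2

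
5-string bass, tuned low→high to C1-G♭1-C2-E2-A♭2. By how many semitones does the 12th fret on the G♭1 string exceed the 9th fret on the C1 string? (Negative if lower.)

G♭1 at fret 12 → G♭2 (MIDI 42); C1 at fret 9 → A1 (MIDI 33).
42 − 33 = 9, so the two pitches are 9 semitones apart.

9 semitones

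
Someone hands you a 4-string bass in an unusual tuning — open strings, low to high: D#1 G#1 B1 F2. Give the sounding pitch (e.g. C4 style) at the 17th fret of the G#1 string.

C#3

Each fret is one semitone, so G#1 + 17 = C#3.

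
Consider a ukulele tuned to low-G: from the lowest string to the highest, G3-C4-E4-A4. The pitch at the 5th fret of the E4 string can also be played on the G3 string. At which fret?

Fret 5 on E4 is MIDI 64 + 5 = 69 (A4). On the G3 string (open MIDI 55), that pitch is 69 − 55 = fret 14.

14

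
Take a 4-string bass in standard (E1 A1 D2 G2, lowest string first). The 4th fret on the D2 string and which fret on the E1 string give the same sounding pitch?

D2 at fret 4 is D2 + 4 semitones = F#2.
The open E1 string is 10 semitones below the open D2, so the same pitch on the E1 string lies at fret 4 + 10 = 14.

14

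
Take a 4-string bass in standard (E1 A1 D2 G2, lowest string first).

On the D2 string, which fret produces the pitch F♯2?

F♯2 is 4 semitones above the open D2 (D–D#–E–F–F#), so it sits at fret 4.

4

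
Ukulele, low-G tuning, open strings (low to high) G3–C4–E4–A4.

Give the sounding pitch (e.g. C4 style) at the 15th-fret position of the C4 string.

D#5

Each fret is one semitone, so C4 + 15 = D#5.
(Equivalently spelled Eb5.)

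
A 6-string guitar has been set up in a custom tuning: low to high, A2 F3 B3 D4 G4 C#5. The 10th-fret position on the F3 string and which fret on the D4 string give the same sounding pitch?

Fret 10 on F3 is MIDI 53 + 10 = 63 (D#4). On the D4 string (open MIDI 62), that pitch is 63 − 62 = fret 1.

1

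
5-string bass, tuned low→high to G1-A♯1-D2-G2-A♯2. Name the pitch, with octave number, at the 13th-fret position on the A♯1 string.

Each fret is one semitone, so A♯1 + 13 = B2.

B2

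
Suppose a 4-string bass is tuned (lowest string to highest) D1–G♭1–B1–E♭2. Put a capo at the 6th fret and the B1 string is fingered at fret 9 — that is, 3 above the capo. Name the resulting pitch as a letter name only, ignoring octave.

The capo raises the open B1 by 6 semitones to F2; fretting 3 more gives B1 + 6 + 3 = B1 + 9 semitones, landing on A♭.

A♭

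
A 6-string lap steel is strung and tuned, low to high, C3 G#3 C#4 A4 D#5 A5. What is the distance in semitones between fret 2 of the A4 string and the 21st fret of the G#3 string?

6 semitones

A4 at fret 2 → B4 (MIDI 71); G#3 at fret 21 → F5 (MIDI 77).
71 − 77 = -6, so the two pitches are 6 semitones apart, with F5 the higher.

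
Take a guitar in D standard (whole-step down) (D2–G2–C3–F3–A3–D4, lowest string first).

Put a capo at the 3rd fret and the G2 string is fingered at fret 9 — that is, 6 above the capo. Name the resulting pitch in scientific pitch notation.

E3

The capo raises the open G2 by 3 semitones to A♯2; fretting 6 more gives G2 + 3 + 6 = G2 + 9 semitones = E3.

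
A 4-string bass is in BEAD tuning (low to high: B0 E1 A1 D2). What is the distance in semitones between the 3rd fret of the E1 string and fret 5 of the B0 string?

3 semitones

E1 at fret 3 → G1 (MIDI 31); B0 at fret 5 → E1 (MIDI 28).
31 − 28 = 3, so the two pitches are 3 semitones apart, with G1 the higher.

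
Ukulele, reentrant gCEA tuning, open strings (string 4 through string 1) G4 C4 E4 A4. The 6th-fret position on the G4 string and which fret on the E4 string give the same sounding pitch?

G4 at fret 6 is G4 + 6 semitones = C#5.
The open E4 string is 3 semitones below the open G4, so the same pitch on the E4 string lies at fret 6 + 3 = 9.

9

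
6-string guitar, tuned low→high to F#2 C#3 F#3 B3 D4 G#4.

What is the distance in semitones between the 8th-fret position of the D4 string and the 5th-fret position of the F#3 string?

11 semitones

D4 at fret 8 → A#4 (MIDI 70); F#3 at fret 5 → B3 (MIDI 59).
70 − 59 = 11, so the two pitches are 11 semitones apart, with A#4 the higher.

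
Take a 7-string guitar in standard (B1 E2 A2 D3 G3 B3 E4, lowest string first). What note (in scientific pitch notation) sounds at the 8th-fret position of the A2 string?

A2 is MIDI 45. Adding 8 gives 53, which is F3.

F3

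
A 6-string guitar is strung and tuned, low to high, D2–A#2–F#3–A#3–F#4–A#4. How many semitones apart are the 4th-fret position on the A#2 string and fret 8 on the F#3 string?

A#2 at fret 4 → D3 (MIDI 50); F#3 at fret 8 → D4 (MIDI 62).
50 − 62 = -12, so the two pitches are 12 semitones apart, with D4 the higher.

12 semitones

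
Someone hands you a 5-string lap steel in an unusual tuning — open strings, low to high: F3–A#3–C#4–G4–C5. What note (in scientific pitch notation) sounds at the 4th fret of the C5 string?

The open C5 string plus 4 semitones: C–C#–D–D#–E.
No B→C boundary is crossed, so the octave stays at 5.

E5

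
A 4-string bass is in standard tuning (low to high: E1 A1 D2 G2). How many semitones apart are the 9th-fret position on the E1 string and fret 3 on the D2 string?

4 semitones

E1 at fret 9 → C♯2 (MIDI 37); D2 at fret 3 → F2 (MIDI 41).
37 − 41 = -4, so the two pitches are 4 semitones apart, with F2 the higher.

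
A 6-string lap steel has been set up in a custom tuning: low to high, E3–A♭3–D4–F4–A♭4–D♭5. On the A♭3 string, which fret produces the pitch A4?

13

A4 is 13 semitones above the open A♭3 (Ab–A–Bb–B–…–G–Ab–A), so it sits at fret 13.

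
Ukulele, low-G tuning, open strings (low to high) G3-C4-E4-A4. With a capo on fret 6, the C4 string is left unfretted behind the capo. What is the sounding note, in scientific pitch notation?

F#4

The capo raises the open C4 by 6 semitones to F#4; fretting 0 more gives C4 + 6 + 0 = C4 + 6 semitones = F#4.
(Also written Gb.)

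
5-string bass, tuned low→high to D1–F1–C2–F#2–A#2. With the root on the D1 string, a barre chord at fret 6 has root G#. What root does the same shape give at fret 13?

D#

Moving from fret 6 to fret 13 shifts the root by 7 semitones.
G# up 7 semitones is D#.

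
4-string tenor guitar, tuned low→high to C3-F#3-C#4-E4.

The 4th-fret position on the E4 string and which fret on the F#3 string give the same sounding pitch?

E4 at fret 4 is E4 + 4 semitones = G#4.
The open F#3 string is 10 semitones below the open E4, so the same pitch on the F#3 string lies at fret 4 + 10 = 14.

14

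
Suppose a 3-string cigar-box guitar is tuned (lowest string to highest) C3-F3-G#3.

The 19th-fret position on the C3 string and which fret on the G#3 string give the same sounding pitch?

C3 at fret 19 is C3 + 19 semitones = G4.
The open G#3 string is 8 semitones above the open C3, so the same pitch on the G#3 string lies at fret 19 − 8 = 11.

11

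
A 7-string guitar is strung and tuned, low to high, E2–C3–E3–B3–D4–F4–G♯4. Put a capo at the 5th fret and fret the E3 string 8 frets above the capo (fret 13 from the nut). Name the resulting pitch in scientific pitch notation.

F4

The capo raises the open E3 by 5 semitones to A3; fretting 8 more gives E3 + 5 + 8 = E3 + 13 semitones = F4.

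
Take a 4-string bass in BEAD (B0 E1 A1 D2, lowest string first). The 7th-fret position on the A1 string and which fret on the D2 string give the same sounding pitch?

A1 at fret 7 is A1 + 7 semitones = E2.
The open D2 string is 5 semitones above the open A1, so the same pitch on the D2 string lies at fret 7 − 5 = 2.

2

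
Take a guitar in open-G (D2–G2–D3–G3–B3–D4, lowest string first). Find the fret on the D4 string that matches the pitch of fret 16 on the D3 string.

D3 at fret 16 is D3 + 16 semitones = F♯4.
The open D4 string is 12 semitones above the open D3, so the same pitch on the D4 string lies at fret 16 − 12 = 4.

4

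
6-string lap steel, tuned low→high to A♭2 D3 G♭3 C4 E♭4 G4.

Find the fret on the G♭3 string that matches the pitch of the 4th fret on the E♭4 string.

13

Fret 4 on E♭4 is MIDI 63 + 4 = 67 (G4). On the G♭3 string (open MIDI 54), that pitch is 67 − 54 = fret 13.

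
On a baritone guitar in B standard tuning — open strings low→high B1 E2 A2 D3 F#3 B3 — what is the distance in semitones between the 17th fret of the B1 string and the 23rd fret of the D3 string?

21 semitones

B1 at fret 17 → E3 (MIDI 52); D3 at fret 23 → C#5 (MIDI 73).
52 − 73 = -21, so the two pitches are 21 semitones apart, with C#5 the higher.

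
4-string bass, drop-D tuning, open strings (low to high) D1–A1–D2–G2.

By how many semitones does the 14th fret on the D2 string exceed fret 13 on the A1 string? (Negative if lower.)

6 semitones

D2 at fret 14 → E3 (MIDI 52); A1 at fret 13 → A♯2 (MIDI 46).
52 − 46 = 6, so the two pitches are 6 semitones apart.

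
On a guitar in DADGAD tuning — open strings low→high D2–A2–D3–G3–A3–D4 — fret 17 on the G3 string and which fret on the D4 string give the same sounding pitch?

10

Fret 17 on G3 is MIDI 55 + 17 = 72 (C5). On the D4 string (open MIDI 62), that pitch is 72 − 62 = fret 10.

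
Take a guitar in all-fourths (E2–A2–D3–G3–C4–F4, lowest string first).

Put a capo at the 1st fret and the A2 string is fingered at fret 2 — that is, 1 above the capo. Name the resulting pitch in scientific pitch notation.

The capo raises the open A2 by 1 semitone to A#2; fretting 1 more gives A2 + 1 + 1 = A2 + 2 semitones = B2.

B2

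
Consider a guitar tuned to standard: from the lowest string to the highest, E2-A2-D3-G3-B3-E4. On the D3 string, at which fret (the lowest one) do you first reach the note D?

From D3, count semitones up the chromatic scale until reaching D: D — 0 steps.

0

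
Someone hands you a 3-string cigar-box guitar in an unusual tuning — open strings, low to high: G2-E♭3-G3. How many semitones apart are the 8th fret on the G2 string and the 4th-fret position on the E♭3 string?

4 semitones

G2 at fret 8 → E♭3 (MIDI 51); E♭3 at fret 4 → G3 (MIDI 55).
51 − 55 = -4, so the two pitches are 4 semitones apart, with G3 the higher.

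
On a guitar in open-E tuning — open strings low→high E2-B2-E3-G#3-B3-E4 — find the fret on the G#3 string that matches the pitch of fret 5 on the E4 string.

13

E4 at fret 5 is E4 + 5 semitones = A4.
The open G#3 string is 8 semitones below the open E4, so the same pitch on the G#3 string lies at fret 5 + 8 = 13.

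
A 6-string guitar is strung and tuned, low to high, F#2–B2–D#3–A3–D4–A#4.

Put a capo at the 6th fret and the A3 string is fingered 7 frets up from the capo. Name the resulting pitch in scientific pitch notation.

A#4

The capo raises the open A3 by 6 semitones to D#4; fretting 7 more gives A3 + 6 + 7 = A3 + 13 semitones = A#4.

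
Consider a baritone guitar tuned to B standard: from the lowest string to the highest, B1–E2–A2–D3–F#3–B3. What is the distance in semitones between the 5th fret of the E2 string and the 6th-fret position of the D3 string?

E2 at fret 5 → A2 (MIDI 45); D3 at fret 6 → G#3 (MIDI 56).
45 − 56 = -11, so the two pitches are 11 semitones apart, with G#3 the higher.

11 semitones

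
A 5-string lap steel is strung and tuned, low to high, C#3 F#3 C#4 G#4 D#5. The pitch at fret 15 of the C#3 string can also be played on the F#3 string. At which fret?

C#3 at fret 15 is C#3 + 15 semitones = E4.
The open F#3 string is 5 semitones above the open C#3, so the same pitch on the F#3 string lies at fret 15 − 5 = 10.

10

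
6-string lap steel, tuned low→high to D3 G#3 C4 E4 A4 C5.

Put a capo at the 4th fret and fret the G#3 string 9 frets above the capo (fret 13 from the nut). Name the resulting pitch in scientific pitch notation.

The capo raises the open G#3 by 4 semitones to C4; fretting 9 more gives G#3 + 4 + 9 = G#3 + 13 semitones = A4.

A4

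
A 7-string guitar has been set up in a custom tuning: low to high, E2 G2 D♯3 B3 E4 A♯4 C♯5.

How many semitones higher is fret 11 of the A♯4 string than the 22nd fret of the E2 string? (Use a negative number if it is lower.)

A♯4 at fret 11 → A5 (MIDI 81); E2 at fret 22 → D4 (MIDI 62).
81 − 62 = 19, so the two pitches are 19 semitones apart.

19 semitones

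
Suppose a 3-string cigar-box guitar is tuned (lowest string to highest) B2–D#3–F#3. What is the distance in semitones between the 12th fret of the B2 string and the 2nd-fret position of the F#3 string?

3 semitones

B2 at fret 12 → B3 (MIDI 59); F#3 at fret 2 → G#3 (MIDI 56).
59 − 56 = 3, so the two pitches are 3 semitones apart, with B3 the higher.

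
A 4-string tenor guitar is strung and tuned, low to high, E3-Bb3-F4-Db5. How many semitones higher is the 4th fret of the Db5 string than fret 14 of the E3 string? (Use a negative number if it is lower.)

Db5 at fret 4 → F5 (MIDI 77); E3 at fret 14 → Gb4 (MIDI 66).
77 − 66 = 11, so the two pitches are 11 semitones apart.

11 semitones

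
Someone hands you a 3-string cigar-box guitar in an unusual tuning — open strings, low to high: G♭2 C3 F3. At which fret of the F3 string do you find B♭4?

B♭4 is 17 semitones above the open F3 (F–Gb–G–Ab–…–Ab–A–Bb), so it sits at fret 17.

17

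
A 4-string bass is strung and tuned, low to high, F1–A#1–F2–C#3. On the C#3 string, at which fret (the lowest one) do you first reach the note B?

From C#3, count semitones up the chromatic scale until reaching B: C#–D–D#–E–…–A–A#–B — 10 steps.

10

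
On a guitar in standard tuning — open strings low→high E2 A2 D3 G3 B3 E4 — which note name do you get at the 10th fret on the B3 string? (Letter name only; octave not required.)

B3 is MIDI 59. Adding 10 gives 69; 69 mod 12 = 9, i.e. A.

A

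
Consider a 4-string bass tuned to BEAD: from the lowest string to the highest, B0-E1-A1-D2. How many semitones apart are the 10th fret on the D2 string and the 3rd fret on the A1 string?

D2 at fret 10 → C3 (MIDI 48); A1 at fret 3 → C2 (MIDI 36).
48 − 36 = 12, so the two pitches are 12 semitones apart, with C3 the higher.

12 semitones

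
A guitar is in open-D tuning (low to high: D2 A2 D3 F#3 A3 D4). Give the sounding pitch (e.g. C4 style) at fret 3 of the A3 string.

C4

The open A3 string plus 3 semitones: A–A#–B–C.
The walk passes from B into C once, so the octave number goes from 3 to 4.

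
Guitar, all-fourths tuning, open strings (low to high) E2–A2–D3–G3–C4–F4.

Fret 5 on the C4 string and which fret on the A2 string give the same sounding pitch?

C4 at fret 5 is C4 + 5 semitones = F4.
The open A2 string is 15 semitones below the open C4, so the same pitch on the A2 string lies at fret 5 + 15 = 20.

20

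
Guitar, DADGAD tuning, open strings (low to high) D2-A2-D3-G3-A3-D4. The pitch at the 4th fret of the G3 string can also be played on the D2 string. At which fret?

Fret 4 on G3 is MIDI 55 + 4 = 59 (B3). On the D2 string (open MIDI 38), that pitch is 59 − 38 = fret 21.

21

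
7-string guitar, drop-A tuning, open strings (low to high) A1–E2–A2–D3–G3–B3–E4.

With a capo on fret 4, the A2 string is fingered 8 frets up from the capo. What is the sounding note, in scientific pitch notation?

The capo raises the open A2 by 4 semitones to C♯3; fretting 8 more gives A2 + 4 + 8 = A2 + 12 semitones = A3.

A3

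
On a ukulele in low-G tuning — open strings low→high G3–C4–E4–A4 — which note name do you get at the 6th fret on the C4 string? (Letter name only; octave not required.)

F♯

The open C4 string plus 6 semitones: C–C#–D–D#–E–F–F#.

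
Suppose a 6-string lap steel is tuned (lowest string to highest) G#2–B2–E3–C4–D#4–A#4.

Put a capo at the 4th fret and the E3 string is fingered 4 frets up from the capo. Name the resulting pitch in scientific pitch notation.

The capo raises the open E3 by 4 semitones to G#3; fretting 4 more gives E3 + 4 + 4 = E3 + 8 semitones = C4.

C4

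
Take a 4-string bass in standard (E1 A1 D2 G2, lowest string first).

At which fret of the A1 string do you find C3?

15

C3 is 15 semitones above the open A1 (A–A#–B–C–…–A#–B–C), so it sits at fret 15.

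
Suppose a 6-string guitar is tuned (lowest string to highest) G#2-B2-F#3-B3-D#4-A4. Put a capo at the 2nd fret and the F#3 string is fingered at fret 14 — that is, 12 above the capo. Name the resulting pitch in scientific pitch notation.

G#4

The capo raises the open F#3 by 2 semitones to G#3; fretting 12 more gives F#3 + 2 + 12 = F#3 + 14 semitones = G#4.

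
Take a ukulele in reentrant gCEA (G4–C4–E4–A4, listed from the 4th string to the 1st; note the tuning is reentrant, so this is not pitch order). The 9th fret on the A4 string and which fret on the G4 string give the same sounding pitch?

A4 at fret 9 is A4 + 9 semitones = F#5.
The open G4 string is 2 semitones below the open A4, so the same pitch on the G4 string lies at fret 9 + 2 = 11.

11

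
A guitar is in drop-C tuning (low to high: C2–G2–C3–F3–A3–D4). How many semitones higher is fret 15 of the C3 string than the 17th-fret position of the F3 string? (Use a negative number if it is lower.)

-7 semitones

C3 at fret 15 → D#4 (MIDI 63); F3 at fret 17 → A#4 (MIDI 70).
63 − 70 = -7, so the two pitches are 7 semitones apart.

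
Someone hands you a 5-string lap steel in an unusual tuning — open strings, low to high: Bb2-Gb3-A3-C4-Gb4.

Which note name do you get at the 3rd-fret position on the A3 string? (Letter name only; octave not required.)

Each fret is one semitone, so A3 + 3 = C.

C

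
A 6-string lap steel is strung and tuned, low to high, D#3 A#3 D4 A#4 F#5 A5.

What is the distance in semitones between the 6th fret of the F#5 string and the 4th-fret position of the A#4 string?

F#5 at fret 6 → C6 (MIDI 84); A#4 at fret 4 → D5 (MIDI 74).
84 − 74 = 10, so the two pitches are 10 semitones apart, with C6 the higher.

10 semitones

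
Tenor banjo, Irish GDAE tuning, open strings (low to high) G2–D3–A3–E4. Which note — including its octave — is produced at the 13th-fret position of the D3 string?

Each fret is one semitone, so D3 + 13 = D#4.
(Equivalently spelled Eb4.)

D#4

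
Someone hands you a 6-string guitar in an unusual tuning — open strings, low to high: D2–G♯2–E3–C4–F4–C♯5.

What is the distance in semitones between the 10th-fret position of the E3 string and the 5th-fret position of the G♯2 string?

E3 at fret 10 → D4 (MIDI 62); G♯2 at fret 5 → C♯3 (MIDI 49).
62 − 49 = 13, so the two pitches are 13 semitones apart, with D4 the higher.

13 semitones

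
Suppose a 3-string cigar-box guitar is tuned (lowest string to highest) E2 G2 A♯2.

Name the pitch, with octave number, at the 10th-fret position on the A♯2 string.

A♯2 is MIDI 46. Adding 10 gives 56, which is G♯3.

G♯3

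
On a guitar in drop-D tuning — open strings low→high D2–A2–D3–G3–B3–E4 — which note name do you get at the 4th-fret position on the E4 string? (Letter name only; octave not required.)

Each fret is one semitone, so E4 + 4 = G#.
(Equivalently spelled Ab.)

G#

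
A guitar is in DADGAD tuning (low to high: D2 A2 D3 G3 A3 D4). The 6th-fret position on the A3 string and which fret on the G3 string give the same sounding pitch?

8

A3 at fret 6 is A3 + 6 semitones = D♯4.
The open G3 string is 2 semitones below the open A3, so the same pitch on the G3 string lies at fret 6 + 2 = 8.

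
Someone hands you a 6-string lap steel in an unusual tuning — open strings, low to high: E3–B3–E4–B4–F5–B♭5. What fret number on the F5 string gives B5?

B5 is 6 semitones above the open F5 (F–Gb–G–Ab–A–Bb–B), so it sits at fret 6.

6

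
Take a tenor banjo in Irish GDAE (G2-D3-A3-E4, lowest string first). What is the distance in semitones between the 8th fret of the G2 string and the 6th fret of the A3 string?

12 semitones

G2 at fret 8 → D#3 (MIDI 51); A3 at fret 6 → D#4 (MIDI 63).
51 − 63 = -12, so the two pitches are 12 semitones apart, with D#4 the higher.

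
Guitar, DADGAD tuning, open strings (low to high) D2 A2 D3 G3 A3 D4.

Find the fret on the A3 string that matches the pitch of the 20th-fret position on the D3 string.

D3 at fret 20 is D3 + 20 semitones = A#4.
The open A3 string is 7 semitones above the open D3, so the same pitch on the A3 string lies at fret 20 − 7 = 13.

13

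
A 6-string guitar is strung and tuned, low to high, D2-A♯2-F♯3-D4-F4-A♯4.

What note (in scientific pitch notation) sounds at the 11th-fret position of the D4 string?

C♯5

D4 is MIDI 62. Adding 11 gives 73, which is C♯5.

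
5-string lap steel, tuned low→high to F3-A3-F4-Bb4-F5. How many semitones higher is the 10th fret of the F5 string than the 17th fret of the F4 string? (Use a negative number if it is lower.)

F5 at fret 10 → Eb6 (MIDI 87); F4 at fret 17 → Bb5 (MIDI 82).
87 − 82 = 5, so the two pitches are 5 semitones apart.

5 semitones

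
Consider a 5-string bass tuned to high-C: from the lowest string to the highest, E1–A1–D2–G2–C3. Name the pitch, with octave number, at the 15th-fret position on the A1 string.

The open A1 string plus 15 semitones: A–A#–B–C–…–A#–B–C.
The walk passes from B into C 2 times, so the octave number goes from 1 to 3.

C3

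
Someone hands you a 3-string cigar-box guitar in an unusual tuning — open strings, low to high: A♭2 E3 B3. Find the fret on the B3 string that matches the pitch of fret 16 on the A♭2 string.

A♭2 at fret 16 is A♭2 + 16 semitones = C4.
The open B3 string is 15 semitones above the open A♭2, so the same pitch on the B3 string lies at fret 16 − 15 = 1.

1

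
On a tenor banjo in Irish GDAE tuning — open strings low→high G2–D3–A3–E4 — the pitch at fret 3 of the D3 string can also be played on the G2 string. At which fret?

10

D3 at fret 3 is D3 + 3 semitones = F3.
The open G2 string is 7 semitones below the open D3, so the same pitch on the G2 string lies at fret 3 + 7 = 10.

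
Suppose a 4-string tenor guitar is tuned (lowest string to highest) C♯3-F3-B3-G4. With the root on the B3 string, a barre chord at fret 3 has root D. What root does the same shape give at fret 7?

Moving from fret 3 to fret 7 shifts the root by 4 semitones.
D up 4 semitones is F♯.

F♯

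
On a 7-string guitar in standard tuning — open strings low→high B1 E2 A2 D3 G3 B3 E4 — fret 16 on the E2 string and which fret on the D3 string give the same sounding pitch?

6

Fret 16 on E2 is MIDI 40 + 16 = 56 (G♯3). On the D3 string (open MIDI 50), that pitch is 56 − 50 = fret 6.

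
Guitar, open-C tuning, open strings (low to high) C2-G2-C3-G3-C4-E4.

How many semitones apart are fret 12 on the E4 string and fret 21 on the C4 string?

5 semitones

E4 at fret 12 → E5 (MIDI 76); C4 at fret 21 → A5 (MIDI 81).
76 − 81 = -5, so the two pitches are 5 semitones apart, with A5 the higher.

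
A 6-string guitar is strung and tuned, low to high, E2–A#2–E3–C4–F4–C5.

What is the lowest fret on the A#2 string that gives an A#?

From A#2, count semitones up the chromatic scale until reaching A#: A# — 0 steps.

0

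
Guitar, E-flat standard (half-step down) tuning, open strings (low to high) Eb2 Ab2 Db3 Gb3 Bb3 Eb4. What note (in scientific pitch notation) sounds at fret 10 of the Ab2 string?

Gb3

The open Ab2 string plus 10 semitones: Ab–A–Bb–B–…–E–F–Gb.
The walk passes from B into C once, so the octave number goes from 2 to 3.
(Equivalently spelled F#3.)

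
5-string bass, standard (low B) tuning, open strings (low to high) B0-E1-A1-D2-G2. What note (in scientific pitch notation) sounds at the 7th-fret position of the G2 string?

The open G2 string plus 7 semitones: G–G#–A–A#–B–C–C#–D.
The walk passes from B into C once, so the octave number goes from 2 to 3.

D3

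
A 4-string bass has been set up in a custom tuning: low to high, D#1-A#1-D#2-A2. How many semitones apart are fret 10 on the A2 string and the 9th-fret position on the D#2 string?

A2 at fret 10 → G3 (MIDI 55); D#2 at fret 9 → C3 (MIDI 48).
55 − 48 = 7, so the two pitches are 7 semitones apart, with G3 the higher.

7 semitones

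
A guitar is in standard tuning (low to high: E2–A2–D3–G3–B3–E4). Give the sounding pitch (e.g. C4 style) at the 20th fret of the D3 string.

Each fret is one semitone, so D3 + 20 = A♯4.
(Equivalently spelled B♭4.)

A♯4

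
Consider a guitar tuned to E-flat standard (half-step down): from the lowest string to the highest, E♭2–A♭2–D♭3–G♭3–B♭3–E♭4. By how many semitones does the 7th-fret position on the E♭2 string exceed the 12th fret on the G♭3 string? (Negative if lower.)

E♭2 at fret 7 → B♭2 (MIDI 46); G♭3 at fret 12 → G♭4 (MIDI 66).
46 − 66 = -20, so the two pitches are 20 semitones apart.

-20 semitones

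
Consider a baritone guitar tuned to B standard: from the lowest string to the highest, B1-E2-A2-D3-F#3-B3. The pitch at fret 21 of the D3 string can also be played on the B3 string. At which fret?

12

Fret 21 on D3 is MIDI 50 + 21 = 71 (B4). On the B3 string (open MIDI 59), that pitch is 71 − 59 = fret 12.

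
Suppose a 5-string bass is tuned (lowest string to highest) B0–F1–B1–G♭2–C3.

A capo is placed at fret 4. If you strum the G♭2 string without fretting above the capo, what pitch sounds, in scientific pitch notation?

B♭2

The capo raises the open G♭2 by 4 semitones to B♭2; fretting 0 more gives G♭2 + 4 + 0 = G♭2 + 4 semitones = B♭2.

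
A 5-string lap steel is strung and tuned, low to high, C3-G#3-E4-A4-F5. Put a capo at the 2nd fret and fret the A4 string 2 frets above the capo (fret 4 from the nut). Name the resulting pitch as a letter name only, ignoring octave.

C#

The capo raises the open A4 by 2 semitones to B4; fretting 2 more gives A4 + 2 + 2 = A4 + 4 semitones, landing on C#.
(Also written Db.)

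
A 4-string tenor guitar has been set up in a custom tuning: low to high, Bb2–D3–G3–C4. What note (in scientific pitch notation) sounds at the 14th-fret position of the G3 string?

The open G3 string plus 14 semitones: G–Ab–A–Bb–…–G–Ab–A.
The walk passes from B into C once, so the octave number goes from 3 to 4.

A4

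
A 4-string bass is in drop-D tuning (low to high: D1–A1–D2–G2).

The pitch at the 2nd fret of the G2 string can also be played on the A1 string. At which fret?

12

G2 at fret 2 is G2 + 2 semitones = A2.
The open A1 string is 10 semitones below the open G2, so the same pitch on the A1 string lies at fret 2 + 10 = 12.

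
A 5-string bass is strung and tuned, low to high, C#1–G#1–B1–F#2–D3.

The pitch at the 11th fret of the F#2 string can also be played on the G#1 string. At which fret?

Fret 11 on F#2 is MIDI 42 + 11 = 53 (F3). On the G#1 string (open MIDI 32), that pitch is 53 − 32 = fret 21.

21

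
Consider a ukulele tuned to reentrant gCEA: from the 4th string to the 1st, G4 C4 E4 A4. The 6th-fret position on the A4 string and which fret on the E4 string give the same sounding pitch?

A4 at fret 6 is A4 + 6 semitones = D#5.
The open E4 string is 5 semitones below the open A4, so the same pitch on the E4 string lies at fret 6 + 5 = 11.

11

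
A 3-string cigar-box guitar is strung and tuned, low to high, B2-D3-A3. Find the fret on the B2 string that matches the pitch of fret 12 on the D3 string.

15

D3 at fret 12 is D3 + 12 semitones = D4.
The open B2 string is 3 semitones below the open D3, so the same pitch on the B2 string lies at fret 12 + 3 = 15.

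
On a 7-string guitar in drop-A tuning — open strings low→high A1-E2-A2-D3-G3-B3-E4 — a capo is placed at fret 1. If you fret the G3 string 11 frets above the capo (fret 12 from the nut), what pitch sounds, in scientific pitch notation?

G4

The capo raises the open G3 by 1 semitone to G#3; fretting 11 more gives G3 + 1 + 11 = G3 + 12 semitones = G4.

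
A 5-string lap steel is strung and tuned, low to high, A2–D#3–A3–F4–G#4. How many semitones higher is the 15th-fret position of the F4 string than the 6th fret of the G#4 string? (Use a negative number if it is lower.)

6 semitones

F4 at fret 15 → G#5 (MIDI 80); G#4 at fret 6 → D5 (MIDI 74).
80 − 74 = 6, so the two pitches are 6 semitones apart.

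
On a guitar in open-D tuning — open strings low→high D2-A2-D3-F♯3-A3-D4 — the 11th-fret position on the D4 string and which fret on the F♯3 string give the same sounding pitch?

D4 at fret 11 is D4 + 11 semitones = C♯5.
The open F♯3 string is 8 semitones below the open D4, so the same pitch on the F♯3 string lies at fret 11 + 8 = 19.

19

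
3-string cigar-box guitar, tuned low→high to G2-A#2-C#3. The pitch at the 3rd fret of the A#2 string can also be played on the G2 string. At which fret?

6

A#2 at fret 3 is A#2 + 3 semitones = C#3.
The open G2 string is 3 semitones below the open A#2, so the same pitch on the G2 string lies at fret 3 + 3 = 6.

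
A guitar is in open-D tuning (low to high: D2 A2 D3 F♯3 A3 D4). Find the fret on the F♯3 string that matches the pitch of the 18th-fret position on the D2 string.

D2 at fret 18 is D2 + 18 semitones = G♯3.
The open F♯3 string is 16 semitones above the open D2, so the same pitch on the F♯3 string lies at fret 18 − 16 = 2.

2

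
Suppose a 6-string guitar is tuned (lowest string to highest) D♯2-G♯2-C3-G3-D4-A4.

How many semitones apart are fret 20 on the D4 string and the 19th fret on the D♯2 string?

24 semitones

D4 at fret 20 → A♯5 (MIDI 82); D♯2 at fret 19 → A♯3 (MIDI 58).
82 − 58 = 24, so the two pitches are 24 semitones apart, with A♯5 the higher.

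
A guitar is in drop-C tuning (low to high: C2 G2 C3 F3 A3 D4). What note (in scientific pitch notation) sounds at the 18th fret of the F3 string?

B4

The open F3 string plus 18 semitones: F–F#–G–G#–…–A–A#–B.
The walk passes from B into C once, so the octave number goes from 3 to 4.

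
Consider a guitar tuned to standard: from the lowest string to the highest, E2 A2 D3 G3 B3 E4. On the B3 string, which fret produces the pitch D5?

15

D5 is 15 semitones above the open B3 (B–C–C#–D–…–C–C#–D), so it sits at fret 15.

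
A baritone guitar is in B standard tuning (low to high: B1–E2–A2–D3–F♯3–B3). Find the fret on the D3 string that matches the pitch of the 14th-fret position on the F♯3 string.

F♯3 at fret 14 is F♯3 + 14 semitones = G♯4.
The open D3 string is 4 semitones below the open F♯3, so the same pitch on the D3 string lies at fret 14 + 4 = 18.

18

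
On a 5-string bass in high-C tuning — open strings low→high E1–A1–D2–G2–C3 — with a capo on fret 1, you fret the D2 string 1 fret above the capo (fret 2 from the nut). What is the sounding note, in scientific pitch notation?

The capo raises the open D2 by 1 semitone to D#2; fretting 1 more gives D2 + 1 + 1 = D2 + 2 semitones = E2.

E2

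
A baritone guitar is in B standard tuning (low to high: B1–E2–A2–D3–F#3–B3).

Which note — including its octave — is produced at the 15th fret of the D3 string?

F4

Each fret is one semitone, so D3 + 15 = F4.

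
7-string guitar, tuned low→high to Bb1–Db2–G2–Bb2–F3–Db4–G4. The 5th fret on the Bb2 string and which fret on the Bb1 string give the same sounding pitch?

Fret 5 on Bb2 is MIDI 46 + 5 = 51 (Eb3). On the Bb1 string (open MIDI 34), that pitch is 51 − 34 = fret 17.

17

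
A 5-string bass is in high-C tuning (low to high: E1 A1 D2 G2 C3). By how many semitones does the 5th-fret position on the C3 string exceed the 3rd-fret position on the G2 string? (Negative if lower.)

7 semitones

C3 at fret 5 → F3 (MIDI 53); G2 at fret 3 → A#2 (MIDI 46).
53 − 46 = 7, so the two pitches are 7 semitones apart.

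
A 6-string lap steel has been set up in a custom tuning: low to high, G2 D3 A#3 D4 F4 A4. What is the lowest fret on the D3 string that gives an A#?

From D3, count semitones up the chromatic scale until reaching A#: D–D#–E–F–F#–G–G#–A–A# — 8 steps.

8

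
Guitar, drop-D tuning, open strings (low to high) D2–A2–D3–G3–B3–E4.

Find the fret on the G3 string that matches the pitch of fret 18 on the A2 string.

8

Fret 18 on A2 is MIDI 45 + 18 = 63 (D#4). On the G3 string (open MIDI 55), that pitch is 63 − 55 = fret 8.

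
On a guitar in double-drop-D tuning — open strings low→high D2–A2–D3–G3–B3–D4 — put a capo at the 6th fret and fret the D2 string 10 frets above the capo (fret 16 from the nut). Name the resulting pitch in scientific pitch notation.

The capo raises the open D2 by 6 semitones to G#2; fretting 10 more gives D2 + 6 + 10 = D2 + 16 semitones = F#3.

F#3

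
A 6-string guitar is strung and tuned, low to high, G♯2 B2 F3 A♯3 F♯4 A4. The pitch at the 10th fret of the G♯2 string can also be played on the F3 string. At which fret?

1

G♯2 at fret 10 is G♯2 + 10 semitones = F♯3.
The open F3 string is 9 semitones above the open G♯2, so the same pitch on the F3 string lies at fret 10 − 9 = 1.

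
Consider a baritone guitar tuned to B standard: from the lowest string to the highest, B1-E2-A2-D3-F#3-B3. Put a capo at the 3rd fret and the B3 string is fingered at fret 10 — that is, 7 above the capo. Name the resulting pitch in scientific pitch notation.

A4

The capo raises the open B3 by 3 semitones to D4; fretting 7 more gives B3 + 3 + 7 = B3 + 10 semitones = A4.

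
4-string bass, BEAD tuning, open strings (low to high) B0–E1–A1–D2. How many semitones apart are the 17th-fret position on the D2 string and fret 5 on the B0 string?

D2 at fret 17 → G3 (MIDI 55); B0 at fret 5 → E1 (MIDI 28).
55 − 28 = 27, so the two pitches are 27 semitones apart, with G3 the higher.

27 semitones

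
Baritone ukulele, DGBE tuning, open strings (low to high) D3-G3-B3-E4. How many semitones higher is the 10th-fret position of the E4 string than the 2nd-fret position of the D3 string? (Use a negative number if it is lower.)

E4 at fret 10 → D5 (MIDI 74); D3 at fret 2 → E3 (MIDI 52).
74 − 52 = 22, so the two pitches are 22 semitones apart.

22 semitones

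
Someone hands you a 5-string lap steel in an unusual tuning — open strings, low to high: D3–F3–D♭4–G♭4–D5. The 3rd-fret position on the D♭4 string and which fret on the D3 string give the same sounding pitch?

14

Fret 3 on D♭4 is MIDI 61 + 3 = 64 (E4). On the D3 string (open MIDI 50), that pitch is 64 − 50 = fret 14.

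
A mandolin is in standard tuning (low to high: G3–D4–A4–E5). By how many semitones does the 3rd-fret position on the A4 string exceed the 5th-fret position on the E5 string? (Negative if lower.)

A4 at fret 3 → C5 (MIDI 72); E5 at fret 5 → A5 (MIDI 81).
72 − 81 = -9, so the two pitches are 9 semitones apart.

-9 semitones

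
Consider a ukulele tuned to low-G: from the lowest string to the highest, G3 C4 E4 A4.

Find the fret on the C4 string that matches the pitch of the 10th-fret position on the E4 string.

Fret 10 on E4 is MIDI 64 + 10 = 74 (D5). On the C4 string (open MIDI 60), that pitch is 74 − 60 = fret 14.

14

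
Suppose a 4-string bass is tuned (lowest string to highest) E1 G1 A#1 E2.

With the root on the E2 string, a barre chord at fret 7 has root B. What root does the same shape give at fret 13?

Moving from fret 7 to fret 13 shifts the root by 6 semitones.
B up 6 semitones is F.

F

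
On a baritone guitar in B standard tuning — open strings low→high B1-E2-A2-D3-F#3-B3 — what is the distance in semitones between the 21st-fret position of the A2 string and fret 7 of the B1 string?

A2 at fret 21 → F#4 (MIDI 66); B1 at fret 7 → F#2 (MIDI 42).
66 − 42 = 24, so the two pitches are 24 semitones apart, with F#4 the higher.

24 semitones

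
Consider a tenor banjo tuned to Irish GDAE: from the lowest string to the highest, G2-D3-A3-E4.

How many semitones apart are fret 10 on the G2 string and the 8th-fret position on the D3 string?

5 semitones

G2 at fret 10 → F3 (MIDI 53); D3 at fret 8 → A♯3 (MIDI 58).
53 − 58 = -5, so the two pitches are 5 semitones apart, with A♯3 the higher.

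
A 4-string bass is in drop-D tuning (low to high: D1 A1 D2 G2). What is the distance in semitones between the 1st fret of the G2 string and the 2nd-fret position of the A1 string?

G2 at fret 1 → G#2 (MIDI 44); A1 at fret 2 → B1 (MIDI 35).
44 − 35 = 9, so the two pitches are 9 semitones apart, with G#2 the higher.

9 semitones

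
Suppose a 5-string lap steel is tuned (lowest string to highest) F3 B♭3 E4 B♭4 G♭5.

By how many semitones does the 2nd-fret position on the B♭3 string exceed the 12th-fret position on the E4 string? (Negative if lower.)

-16 semitones

B♭3 at fret 2 → C4 (MIDI 60); E4 at fret 12 → E5 (MIDI 76).
60 − 76 = -16, so the two pitches are 16 semitones apart.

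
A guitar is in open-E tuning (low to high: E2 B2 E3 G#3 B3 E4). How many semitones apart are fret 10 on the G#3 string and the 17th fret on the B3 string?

G#3 at fret 10 → F#4 (MIDI 66); B3 at fret 17 → E5 (MIDI 76).
66 − 76 = -10, so the two pitches are 10 semitones apart, with E5 the higher.

10 semitones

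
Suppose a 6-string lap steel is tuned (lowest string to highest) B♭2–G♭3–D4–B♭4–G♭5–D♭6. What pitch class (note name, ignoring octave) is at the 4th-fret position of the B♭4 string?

D

Each fret is one semitone, so B♭4 + 4 = D.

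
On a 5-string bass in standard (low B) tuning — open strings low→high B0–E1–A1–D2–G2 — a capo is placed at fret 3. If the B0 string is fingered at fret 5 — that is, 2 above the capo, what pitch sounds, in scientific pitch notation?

The capo raises the open B0 by 3 semitones to D1; fretting 2 more gives B0 + 3 + 2 = B0 + 5 semitones = E1.

E1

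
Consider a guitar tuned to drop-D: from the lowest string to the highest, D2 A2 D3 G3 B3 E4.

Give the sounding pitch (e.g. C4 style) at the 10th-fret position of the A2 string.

G3

Each fret is one semitone, so A2 + 10 = G3.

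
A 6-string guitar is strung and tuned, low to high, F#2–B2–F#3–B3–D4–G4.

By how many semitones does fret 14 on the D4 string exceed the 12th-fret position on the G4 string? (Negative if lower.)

D4 at fret 14 → E5 (MIDI 76); G4 at fret 12 → G5 (MIDI 79).
76 − 79 = -3, so the two pitches are 3 semitones apart.

-3 semitones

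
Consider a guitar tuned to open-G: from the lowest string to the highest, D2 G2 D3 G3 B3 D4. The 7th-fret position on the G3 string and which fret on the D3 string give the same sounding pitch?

12

Fret 7 on G3 is MIDI 55 + 7 = 62 (D4). On the D3 string (open MIDI 50), that pitch is 62 − 50 = fret 12.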